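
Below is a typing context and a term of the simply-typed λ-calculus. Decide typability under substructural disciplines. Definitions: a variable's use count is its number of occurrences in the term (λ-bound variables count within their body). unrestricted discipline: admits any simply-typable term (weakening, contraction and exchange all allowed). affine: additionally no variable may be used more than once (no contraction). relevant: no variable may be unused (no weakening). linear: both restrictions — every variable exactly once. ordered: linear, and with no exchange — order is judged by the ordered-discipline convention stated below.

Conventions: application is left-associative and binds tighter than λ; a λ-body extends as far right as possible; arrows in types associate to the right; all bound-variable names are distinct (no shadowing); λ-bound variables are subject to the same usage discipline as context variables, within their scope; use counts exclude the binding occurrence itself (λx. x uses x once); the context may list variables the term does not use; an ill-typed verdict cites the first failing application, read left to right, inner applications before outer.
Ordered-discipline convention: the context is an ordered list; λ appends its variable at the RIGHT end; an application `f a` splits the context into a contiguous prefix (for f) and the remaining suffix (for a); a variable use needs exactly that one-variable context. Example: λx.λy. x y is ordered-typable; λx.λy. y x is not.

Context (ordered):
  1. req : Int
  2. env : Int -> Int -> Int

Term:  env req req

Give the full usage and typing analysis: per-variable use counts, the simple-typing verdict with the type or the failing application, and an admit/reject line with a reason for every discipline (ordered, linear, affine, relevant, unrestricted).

use counts: req=2; env=1
use order (left to right): env, req, req
typing: well-typed — term : Int
ordered ✗ (repeated use of req ×2)
linear ✗ (repeated use of req ×2)
affine ✗ (repeated use of req ×2)
relevant ✓ (every one of req, env appears)
unrestricted ✓ (typability at Int is all that's needed)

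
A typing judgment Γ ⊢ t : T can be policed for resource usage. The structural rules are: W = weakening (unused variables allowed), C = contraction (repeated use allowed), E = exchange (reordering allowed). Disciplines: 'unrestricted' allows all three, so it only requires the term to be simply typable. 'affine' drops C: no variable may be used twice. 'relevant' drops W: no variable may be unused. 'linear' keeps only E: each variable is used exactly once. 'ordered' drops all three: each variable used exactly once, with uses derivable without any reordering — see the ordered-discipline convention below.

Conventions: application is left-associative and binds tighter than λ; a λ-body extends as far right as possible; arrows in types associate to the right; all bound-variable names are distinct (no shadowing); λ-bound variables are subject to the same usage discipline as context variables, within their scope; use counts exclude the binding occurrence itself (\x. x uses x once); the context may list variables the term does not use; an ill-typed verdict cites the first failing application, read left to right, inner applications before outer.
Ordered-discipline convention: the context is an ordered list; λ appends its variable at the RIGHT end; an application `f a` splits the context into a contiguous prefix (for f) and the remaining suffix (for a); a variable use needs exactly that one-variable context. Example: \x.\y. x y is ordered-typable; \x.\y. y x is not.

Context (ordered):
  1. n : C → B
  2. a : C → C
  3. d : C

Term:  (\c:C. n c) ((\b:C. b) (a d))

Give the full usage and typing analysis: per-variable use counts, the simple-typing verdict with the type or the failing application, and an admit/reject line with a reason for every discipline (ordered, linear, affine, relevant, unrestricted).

variable uses: n: 1; a: 1; d: 1; c (λ-bound): 1; b (λ-bound): 1
order of uses: n, c, b, a, d
typing: the term checks, with type B
ordered ✓ (single-use (n, a, d, c, b), ordered derivation ok)
linear ✓ (each of n, a, d, c, b used exactly once)
affine ✓ (n, a, d, c, b: no repeats, contraction unneeded)
relevant ✓ (n, a, d, c, b: all used, weakening unneeded)
unrestricted ✓ (typability at B is all that's needed)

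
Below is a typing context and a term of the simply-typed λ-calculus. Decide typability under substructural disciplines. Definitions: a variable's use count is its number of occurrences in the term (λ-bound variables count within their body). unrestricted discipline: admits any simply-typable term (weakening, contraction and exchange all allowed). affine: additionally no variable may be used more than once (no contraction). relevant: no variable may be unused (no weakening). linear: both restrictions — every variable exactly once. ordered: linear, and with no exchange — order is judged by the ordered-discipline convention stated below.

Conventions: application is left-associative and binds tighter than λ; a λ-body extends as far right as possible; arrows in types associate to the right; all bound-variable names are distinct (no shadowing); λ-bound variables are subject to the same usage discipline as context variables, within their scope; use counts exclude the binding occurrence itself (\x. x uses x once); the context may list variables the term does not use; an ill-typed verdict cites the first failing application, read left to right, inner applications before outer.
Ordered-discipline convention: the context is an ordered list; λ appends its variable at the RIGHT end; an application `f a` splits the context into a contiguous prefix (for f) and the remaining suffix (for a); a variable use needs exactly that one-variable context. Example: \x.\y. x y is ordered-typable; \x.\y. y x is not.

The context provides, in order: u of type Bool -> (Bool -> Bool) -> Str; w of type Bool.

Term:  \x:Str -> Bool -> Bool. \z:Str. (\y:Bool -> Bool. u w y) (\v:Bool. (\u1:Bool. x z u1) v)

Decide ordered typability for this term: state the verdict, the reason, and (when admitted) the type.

yes — one use each (u, w, x, z, y, v, u1); ordered split holds; term : (Str -> Bool -> Bool) -> Str -> Str
usage: u: 1×; w: 1×; x (bound): 1×; z (bound): 1×; y (bound): 1×; v (bound): 1×; u1 (bound): 1×
use order (left to right): u, w, y, x, z, u1, v
typing: ✓ — (Str -> Bool -> Bool) -> Str -> Str
per-discipline verdicts: ordered ✓; linear ✓; affine ✓; relevant ✓; unrestricted ✓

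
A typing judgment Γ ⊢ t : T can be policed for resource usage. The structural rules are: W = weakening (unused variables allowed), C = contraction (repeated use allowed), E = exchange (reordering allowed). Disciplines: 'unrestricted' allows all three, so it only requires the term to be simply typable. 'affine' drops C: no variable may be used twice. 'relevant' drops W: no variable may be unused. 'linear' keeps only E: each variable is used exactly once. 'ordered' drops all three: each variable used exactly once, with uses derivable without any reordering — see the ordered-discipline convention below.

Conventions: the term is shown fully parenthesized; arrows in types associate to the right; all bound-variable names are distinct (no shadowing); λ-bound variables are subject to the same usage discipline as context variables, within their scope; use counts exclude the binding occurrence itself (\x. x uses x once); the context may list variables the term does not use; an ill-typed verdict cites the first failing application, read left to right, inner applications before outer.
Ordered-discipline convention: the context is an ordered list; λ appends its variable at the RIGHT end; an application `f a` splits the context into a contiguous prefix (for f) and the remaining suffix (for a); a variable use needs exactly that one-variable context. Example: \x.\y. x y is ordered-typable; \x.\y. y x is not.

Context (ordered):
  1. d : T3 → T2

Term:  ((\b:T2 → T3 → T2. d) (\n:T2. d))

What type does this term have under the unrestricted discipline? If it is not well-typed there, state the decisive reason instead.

term : T3 → T2
usage: d: 2, b (bound): 0, n (bound): 0
use order (left to right): d, d
typing: ✓ — T3 → T2
across the five disciplines: ordered ✗ | linear ✗ | affine ✗ | relevant ✗ | unrestricted ✓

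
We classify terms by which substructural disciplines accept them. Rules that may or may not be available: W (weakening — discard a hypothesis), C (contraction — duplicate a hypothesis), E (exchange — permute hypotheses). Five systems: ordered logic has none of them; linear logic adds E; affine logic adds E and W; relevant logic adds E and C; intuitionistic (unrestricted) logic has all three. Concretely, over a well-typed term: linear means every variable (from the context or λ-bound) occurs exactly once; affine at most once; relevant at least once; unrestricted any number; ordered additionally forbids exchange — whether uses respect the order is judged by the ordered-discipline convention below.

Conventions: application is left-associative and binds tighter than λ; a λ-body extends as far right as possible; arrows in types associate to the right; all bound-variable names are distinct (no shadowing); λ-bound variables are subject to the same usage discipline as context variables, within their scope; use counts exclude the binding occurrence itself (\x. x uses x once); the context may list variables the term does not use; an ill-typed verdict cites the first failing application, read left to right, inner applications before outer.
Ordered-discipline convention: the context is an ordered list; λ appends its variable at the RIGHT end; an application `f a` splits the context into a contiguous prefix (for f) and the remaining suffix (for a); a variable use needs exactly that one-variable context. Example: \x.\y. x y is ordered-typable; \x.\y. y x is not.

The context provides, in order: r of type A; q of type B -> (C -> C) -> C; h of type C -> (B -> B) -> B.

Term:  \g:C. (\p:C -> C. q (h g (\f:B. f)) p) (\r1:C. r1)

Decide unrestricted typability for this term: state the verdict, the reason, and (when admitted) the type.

yes — type-checks (C -> C) and nothing is barred; term : C -> C
usage: r: 0×, q: 1×, h: 1×, g (λ-bound): 1×, p (λ-bound): 1×, f (λ-bound): 1×, r1 (λ-bound): 1×
uses in reading order: q, h, g, f, p, r1
typing: well-typed at C -> C
across the five disciplines: ordered ✗ | linear ✗ | affine ✓ | relevant ✗ | unrestricted ✓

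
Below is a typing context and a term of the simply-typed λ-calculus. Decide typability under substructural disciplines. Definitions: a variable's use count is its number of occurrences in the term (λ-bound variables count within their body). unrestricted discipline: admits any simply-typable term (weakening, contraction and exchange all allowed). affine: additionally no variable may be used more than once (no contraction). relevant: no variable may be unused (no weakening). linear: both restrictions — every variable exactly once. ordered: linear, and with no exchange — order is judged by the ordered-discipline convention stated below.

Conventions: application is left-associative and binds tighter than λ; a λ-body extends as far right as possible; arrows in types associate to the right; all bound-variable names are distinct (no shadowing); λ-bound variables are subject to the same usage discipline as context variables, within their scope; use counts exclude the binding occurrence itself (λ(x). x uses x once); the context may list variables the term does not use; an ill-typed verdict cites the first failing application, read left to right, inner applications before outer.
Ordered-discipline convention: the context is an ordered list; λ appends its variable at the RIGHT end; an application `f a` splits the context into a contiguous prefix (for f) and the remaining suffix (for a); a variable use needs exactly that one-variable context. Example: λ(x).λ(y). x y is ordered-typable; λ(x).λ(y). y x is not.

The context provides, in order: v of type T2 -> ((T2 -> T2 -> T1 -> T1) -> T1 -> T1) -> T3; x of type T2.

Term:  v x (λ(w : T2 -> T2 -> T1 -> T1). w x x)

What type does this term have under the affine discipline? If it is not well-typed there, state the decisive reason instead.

not well-typed under affine — x ×3 used more than once (contraction)
counts: v: 1×; x: 3×; w [bound]: 1×
order of uses: v, x, w, x, x
typing: well-typed — term : T3
across the five disciplines: ordered ✗ · linear ✗ · affine ✗ · relevant ✓ · unrestricted ✓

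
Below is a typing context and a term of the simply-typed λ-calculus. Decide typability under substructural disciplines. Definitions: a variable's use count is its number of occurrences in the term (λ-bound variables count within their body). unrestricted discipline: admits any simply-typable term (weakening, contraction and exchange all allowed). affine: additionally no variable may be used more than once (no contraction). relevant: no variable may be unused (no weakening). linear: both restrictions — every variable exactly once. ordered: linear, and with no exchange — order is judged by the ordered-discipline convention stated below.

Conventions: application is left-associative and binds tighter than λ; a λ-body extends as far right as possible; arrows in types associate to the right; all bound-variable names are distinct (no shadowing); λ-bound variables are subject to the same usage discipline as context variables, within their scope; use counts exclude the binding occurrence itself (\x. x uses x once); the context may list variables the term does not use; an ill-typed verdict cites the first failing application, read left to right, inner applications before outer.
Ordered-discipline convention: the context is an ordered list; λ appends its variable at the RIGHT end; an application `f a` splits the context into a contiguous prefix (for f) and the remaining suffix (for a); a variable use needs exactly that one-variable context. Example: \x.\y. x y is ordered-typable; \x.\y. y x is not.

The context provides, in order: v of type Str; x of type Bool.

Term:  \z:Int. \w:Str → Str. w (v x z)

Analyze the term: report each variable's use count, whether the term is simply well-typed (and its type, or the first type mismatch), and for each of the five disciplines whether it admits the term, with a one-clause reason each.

usage: v ×1; x ×1; z (bound) ×1; w (bound) ×1
uses in reading order: w, v, x, z
typing: ill-typed: can't apply a value of type Str
ordered: ✗, a type mismatch blocks all five
linear: ✗, the type mismatch rejects it
affine: ✗, not simply typable
relevant: ✗, fails simple typing
unrestricted: ✗, a type mismatch blocks all five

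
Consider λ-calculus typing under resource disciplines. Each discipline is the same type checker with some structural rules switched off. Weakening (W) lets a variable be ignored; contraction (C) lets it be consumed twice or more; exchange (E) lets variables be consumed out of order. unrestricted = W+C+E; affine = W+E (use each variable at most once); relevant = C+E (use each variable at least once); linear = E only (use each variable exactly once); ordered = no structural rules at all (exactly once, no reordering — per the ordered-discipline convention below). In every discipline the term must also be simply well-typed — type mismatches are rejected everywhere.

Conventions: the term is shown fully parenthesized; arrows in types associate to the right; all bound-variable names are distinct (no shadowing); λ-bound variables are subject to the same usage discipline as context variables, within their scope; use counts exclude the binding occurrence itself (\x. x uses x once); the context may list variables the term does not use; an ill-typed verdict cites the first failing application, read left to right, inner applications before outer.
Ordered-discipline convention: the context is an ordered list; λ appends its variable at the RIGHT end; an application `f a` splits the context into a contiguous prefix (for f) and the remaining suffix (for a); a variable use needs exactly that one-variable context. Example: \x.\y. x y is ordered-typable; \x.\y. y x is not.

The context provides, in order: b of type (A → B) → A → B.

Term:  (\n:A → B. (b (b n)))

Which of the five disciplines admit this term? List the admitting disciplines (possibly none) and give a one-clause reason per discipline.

admitted by: relevant, unrestricted
use counts: b: 2×, n [bound]: 1×
use order (left to right): b, b, n
typing: ✓ — (A → B) → A → B
ordered: ✗, uses contraction: b ×2
linear: ✗, uses contraction: b ×2
affine: ✗, uses contraction: b ×2
relevant: ✓, every one of b, n appears
unrestricted: ✓, simply typable at (A → B) → A → B; W, C, E all held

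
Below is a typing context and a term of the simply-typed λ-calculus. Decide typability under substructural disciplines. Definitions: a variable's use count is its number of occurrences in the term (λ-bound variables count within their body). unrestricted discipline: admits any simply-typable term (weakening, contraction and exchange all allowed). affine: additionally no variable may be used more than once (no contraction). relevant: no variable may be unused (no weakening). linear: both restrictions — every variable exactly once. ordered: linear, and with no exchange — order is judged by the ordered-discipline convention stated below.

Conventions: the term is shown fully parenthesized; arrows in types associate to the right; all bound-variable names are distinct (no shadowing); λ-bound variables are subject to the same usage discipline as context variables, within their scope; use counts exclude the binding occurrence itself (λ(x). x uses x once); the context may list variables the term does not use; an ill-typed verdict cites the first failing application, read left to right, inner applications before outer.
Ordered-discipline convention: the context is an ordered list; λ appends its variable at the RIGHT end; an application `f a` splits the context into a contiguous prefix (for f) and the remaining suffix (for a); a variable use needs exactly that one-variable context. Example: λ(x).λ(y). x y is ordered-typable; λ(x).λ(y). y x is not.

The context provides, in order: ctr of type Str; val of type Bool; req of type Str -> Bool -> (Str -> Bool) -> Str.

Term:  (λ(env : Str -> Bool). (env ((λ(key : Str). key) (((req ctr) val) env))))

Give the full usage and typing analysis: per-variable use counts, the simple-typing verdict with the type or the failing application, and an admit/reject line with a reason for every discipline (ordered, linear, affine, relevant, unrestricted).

usage: ctr ×1; val ×1; req ×1; env (λ-bound) ×2; key (λ-bound) ×1
order of uses: env, key, req, ctr, val, env
typing: ✓ — (Str -> Bool) -> Bool
ordered: ✗, repeated use of env ×2
linear: ✗, repeated use of env ×2
affine: ✗, repeated use of env ×2
relevant: ✓, none of ctr, val, req, env, key goes unused
unrestricted: ✓, typability at (Str -> Bool) -> Bool is all that's needed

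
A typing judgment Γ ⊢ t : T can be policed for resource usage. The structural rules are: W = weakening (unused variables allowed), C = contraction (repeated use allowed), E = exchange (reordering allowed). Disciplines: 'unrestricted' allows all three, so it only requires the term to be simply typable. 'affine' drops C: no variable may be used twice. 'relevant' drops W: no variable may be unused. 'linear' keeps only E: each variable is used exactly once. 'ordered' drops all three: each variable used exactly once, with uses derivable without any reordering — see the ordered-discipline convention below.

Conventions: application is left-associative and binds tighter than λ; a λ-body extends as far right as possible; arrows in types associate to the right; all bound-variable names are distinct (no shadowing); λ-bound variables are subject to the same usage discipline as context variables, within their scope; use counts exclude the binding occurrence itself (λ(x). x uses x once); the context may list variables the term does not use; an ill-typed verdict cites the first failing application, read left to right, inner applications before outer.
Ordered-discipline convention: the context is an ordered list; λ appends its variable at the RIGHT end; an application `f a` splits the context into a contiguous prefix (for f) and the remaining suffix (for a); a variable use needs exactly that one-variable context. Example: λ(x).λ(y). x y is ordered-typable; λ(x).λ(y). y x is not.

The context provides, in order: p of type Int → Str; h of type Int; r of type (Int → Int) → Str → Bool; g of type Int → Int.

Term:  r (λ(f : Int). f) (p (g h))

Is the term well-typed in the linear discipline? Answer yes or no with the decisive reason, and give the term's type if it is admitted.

yes — single use per variable (p, h, r, g, f); term : Bool
variable uses: p: 1×; h: 1×; r: 1×; g: 1×; f [bound]: 1×
order of uses: r, f, p, g, h
typing: well-typed at Bool
summary: ordered ✗ | linear ✓ | affine ✓ | relevant ✓ | unrestricted ✓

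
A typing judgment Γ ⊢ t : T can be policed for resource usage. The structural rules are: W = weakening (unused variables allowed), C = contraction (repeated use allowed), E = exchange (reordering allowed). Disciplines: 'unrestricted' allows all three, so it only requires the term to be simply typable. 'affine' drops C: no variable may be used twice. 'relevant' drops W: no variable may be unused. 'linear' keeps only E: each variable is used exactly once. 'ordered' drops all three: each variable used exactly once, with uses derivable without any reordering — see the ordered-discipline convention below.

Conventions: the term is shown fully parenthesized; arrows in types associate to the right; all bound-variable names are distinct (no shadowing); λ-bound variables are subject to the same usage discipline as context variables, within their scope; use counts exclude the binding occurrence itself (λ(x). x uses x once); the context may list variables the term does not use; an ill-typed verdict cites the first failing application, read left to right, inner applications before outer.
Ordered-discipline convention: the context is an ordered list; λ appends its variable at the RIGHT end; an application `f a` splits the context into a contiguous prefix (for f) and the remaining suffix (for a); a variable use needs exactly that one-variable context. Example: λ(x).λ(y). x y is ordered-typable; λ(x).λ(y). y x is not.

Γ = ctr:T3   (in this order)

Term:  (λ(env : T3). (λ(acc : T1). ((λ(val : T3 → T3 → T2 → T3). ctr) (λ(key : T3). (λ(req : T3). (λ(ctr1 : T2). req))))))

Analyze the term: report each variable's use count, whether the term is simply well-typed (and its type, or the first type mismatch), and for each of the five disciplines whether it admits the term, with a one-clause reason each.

counts: ctr: 1; env (bound): 0; acc (bound): 0; val (bound): 0; key (bound): 0; req (bound): 1; ctr1 (bound): 0
left-to-right use order: ctr, req
typing: ✓ — T3 → T1 → T3
ordered: ✗, unused: env, acc, val, key, ctr1 — weakening required
linear: ✗, unused: env, acc, val, key, ctr1 — weakening required
affine: ✓, none of ctr, env, acc, val, key, req, ctr1 used more than once
relevant: ✗, unused: env, acc, val, key, ctr1 — weakening required
unrestricted: ✓, simply typable at T3 → T1 → T3; W, C, E all held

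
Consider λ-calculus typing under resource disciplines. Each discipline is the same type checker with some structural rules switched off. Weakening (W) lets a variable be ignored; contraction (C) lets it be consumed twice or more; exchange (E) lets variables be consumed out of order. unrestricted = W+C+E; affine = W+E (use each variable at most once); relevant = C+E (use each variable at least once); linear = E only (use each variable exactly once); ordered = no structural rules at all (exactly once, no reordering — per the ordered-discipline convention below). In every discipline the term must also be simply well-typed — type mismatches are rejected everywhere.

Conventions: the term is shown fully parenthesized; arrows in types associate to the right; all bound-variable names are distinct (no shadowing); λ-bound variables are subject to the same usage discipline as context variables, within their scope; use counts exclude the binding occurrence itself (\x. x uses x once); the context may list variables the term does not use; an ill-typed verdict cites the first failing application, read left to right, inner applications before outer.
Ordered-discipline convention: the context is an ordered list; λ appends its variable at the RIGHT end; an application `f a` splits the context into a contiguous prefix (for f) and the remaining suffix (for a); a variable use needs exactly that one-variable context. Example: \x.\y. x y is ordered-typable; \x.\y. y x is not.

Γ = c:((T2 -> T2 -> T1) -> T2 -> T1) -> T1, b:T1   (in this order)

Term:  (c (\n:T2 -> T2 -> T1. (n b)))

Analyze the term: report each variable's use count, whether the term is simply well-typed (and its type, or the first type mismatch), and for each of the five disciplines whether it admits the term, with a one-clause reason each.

counts: c ×1, b ×1, n (λ-bound) ×1
use order (left to right): c, n, b
typing: ill-typed: an argument T1 mismatches the expected T2
ordered: ✗, the type mismatch rejects it
linear: ✗, not simply typable
affine: ✗, fails simple typing
relevant: ✗, a type mismatch blocks all five
unrestricted: ✗, the type mismatch rejects it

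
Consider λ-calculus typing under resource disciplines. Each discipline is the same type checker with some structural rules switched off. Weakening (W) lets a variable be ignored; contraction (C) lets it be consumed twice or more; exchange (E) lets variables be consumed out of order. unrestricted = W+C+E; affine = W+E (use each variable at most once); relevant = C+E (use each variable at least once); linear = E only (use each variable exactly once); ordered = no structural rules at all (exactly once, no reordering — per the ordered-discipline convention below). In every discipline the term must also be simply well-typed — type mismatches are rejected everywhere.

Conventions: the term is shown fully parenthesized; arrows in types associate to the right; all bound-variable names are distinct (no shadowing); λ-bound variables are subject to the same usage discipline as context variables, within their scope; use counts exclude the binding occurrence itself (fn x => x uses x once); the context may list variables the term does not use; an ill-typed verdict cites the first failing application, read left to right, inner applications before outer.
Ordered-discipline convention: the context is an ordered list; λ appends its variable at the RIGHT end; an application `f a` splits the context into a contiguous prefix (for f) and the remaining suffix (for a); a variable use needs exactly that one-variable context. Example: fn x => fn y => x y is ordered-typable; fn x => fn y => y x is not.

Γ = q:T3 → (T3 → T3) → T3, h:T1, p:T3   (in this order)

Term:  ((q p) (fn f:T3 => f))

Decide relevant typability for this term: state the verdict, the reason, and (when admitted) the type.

no — h never used (weakening)
usage: q ×1, h ×0, p ×1, f [bound] ×1
order of uses: q, p, f
typing: well-typed at T3
per-discipline verdicts: ordered ✗; linear ✗; affine ✓; relevant ✗; unrestricted ✓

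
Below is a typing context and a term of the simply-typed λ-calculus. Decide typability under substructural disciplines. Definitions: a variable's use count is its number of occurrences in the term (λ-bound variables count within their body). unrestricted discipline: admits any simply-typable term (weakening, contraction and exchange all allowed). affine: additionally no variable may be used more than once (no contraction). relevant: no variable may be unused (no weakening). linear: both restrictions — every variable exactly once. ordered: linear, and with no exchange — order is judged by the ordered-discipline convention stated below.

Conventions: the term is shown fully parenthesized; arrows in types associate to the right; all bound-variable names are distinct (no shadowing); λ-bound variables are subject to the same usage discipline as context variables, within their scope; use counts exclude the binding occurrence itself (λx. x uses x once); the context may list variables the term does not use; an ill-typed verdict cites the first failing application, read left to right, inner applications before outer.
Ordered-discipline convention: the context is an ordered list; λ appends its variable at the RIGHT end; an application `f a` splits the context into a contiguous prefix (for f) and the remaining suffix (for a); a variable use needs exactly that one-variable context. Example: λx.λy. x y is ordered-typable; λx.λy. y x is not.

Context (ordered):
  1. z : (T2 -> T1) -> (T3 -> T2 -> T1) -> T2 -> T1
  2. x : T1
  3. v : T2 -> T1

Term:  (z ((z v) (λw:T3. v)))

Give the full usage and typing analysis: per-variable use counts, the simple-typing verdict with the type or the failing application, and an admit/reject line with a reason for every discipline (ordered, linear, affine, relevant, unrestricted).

variable uses: z ×2; x ×0; v ×2; w [bound] ×0
left-to-right use order: z, z, v, v
typing: ✓ — (T3 -> T2 -> T1) -> T2 -> T1
ordered: ✗ — uses contraction: z ×2, v ×2; x, w left unused
linear: ✗ — uses contraction: z ×2, v ×2; x, w left unused
affine: ✗ — uses contraction: z ×2, v ×2
relevant: ✗ — x, w left unused
unrestricted: ✓ — simply typable at (T3 -> T2 -> T1) -> T2 -> T1; W, C, E all held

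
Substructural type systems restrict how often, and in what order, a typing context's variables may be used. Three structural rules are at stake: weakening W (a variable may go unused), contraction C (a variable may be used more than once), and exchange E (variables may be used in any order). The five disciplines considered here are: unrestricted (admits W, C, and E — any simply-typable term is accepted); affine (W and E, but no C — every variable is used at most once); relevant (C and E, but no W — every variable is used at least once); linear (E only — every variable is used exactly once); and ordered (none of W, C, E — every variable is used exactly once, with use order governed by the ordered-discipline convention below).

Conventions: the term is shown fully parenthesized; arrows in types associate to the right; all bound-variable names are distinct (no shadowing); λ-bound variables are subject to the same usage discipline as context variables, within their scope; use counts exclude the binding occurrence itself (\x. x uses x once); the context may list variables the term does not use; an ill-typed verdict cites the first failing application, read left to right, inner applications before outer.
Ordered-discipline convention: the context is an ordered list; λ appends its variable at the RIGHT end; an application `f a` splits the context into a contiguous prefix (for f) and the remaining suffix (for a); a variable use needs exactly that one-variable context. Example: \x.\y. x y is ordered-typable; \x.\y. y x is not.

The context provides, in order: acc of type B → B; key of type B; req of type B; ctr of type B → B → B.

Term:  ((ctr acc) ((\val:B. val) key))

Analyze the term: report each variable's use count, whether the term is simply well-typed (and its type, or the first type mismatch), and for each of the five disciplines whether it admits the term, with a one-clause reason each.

usage: acc: 1, key: 1, req: 0, ctr: 1, val (λ-bound): 1
uses in reading order: ctr, acc, val, key
typing: ill-typed: an argument B → B mismatches the expected B
ordered ✗ (fails simple typing)
linear ✗ (a type mismatch blocks all five)
affine ✗ (the type mismatch rejects it)
relevant ✗ (not simply typable)
unrestricted ✗ (fails simple typing)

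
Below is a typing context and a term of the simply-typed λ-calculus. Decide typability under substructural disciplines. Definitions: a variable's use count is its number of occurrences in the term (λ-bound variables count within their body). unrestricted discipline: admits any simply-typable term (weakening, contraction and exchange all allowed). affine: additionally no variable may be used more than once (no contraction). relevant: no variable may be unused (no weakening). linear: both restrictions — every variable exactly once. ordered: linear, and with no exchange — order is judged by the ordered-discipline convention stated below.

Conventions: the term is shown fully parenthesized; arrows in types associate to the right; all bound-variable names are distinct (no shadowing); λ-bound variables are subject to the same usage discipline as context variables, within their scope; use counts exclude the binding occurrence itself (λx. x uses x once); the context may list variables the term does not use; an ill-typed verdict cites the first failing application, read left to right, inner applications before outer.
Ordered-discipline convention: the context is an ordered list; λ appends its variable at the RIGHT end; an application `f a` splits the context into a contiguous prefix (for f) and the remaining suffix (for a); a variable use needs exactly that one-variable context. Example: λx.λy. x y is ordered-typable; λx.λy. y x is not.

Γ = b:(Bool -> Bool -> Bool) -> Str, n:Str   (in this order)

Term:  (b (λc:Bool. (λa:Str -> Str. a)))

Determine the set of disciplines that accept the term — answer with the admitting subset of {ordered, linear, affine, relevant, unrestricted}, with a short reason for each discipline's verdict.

admitting disciplines: none
variable uses: b: 1×, n: 0×, c [bound]: 0×, a [bound]: 1×
uses in reading order: b, a
typing: ill-typed: an application expects Bool -> Bool -> Bool but receives Bool -> (Str -> Str) -> Str -> Str
ordered: ✗, not simply typable
linear: ✗, fails simple typing
affine: ✗, a type mismatch blocks all five
relevant: ✗, the type mismatch rejects it
unrestricted: ✗, not simply typable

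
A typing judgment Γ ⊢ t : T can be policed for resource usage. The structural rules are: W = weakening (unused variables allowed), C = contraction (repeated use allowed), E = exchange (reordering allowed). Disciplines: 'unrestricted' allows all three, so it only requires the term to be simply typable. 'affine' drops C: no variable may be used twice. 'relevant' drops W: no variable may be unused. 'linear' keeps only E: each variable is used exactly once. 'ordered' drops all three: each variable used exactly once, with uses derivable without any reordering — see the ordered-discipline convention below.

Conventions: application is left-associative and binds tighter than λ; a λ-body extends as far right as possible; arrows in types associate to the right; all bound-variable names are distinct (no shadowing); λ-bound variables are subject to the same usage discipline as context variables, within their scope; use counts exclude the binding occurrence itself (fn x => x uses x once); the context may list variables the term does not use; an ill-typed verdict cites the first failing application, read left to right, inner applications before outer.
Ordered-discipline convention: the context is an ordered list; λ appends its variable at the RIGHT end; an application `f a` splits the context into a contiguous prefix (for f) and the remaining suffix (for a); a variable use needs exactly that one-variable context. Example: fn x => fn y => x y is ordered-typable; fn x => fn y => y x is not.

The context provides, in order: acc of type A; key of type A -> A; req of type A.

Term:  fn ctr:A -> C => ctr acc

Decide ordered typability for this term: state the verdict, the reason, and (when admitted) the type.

no — needs weakening: key, req unused
variable uses: acc: 1×, key: 0×, req: 0×, ctr [bound]: 1×
uses in reading order: ctr, acc
typing: well-typed — term : (A -> C) -> C
across the five disciplines: ordered ✗, linear ✗, affine ✓, relevant ✗, unrestricted ✓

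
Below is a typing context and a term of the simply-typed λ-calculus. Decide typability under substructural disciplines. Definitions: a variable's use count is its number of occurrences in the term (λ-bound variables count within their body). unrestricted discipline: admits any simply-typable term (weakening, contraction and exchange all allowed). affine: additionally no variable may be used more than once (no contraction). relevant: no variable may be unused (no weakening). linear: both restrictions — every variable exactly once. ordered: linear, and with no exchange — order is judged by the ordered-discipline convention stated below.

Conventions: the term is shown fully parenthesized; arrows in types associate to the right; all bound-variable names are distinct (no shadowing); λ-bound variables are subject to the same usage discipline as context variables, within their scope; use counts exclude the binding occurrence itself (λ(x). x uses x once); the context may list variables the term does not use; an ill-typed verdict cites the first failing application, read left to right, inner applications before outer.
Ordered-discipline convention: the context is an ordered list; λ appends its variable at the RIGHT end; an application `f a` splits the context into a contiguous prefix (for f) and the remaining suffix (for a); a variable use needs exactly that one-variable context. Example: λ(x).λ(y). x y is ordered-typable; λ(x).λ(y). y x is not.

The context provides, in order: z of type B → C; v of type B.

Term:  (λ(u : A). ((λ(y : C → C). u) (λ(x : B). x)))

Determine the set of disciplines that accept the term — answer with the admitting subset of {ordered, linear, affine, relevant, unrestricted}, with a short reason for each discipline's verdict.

admitting disciplines: none
variable uses: z: 0, v: 0, u [bound]: 1, y [bound]: 0, x [bound]: 1
left-to-right use order: u, x
typing: ill-typed: an application expects C → C but receives B → B
ordered: ✗ — not simply typable
linear: ✗ — fails simple typing
affine: ✗ — a type mismatch blocks all five
relevant: ✗ — the type mismatch rejects it
unrestricted: ✗ — not simply typable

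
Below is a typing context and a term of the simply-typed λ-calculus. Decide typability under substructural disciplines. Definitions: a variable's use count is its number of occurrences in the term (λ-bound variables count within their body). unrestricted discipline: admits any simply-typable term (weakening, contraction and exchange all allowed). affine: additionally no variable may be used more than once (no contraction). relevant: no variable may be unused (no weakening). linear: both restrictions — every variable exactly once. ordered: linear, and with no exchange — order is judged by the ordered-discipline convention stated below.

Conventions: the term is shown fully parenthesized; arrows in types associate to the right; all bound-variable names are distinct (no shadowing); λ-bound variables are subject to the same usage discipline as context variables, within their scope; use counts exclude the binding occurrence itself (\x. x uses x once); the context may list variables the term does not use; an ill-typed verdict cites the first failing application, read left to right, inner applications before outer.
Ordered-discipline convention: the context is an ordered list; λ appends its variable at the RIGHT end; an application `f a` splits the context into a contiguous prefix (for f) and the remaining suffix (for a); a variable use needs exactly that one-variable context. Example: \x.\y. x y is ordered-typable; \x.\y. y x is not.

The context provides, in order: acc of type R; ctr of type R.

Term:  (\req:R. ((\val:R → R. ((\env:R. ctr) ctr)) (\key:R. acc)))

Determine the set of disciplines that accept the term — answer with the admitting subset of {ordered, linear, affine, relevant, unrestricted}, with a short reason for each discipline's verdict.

admitted by: unrestricted
usage: acc: 1, ctr: 2, req (λ-bound): 0, val (λ-bound): 0, env (λ-bound): 0, key (λ-bound): 0
use order (left to right): ctr, ctr, acc
typing: ✓ — R → R
ordered: ✗, ctr ×2 used more than once (contraction); unused: req, val, env, key — weakening required
linear: ✗, ctr ×2 used more than once (contraction); unused: req, val, env, key — weakening required
affine: ✗, ctr ×2 used more than once (contraction)
relevant: ✗, unused: req, val, env, key — weakening required
unrestricted: ✓, typability at R → R is all that's needed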